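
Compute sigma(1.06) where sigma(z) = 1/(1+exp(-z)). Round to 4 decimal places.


sigmoid(z) = 1 / (1 + exp(-z))
exp(-(1.06)) = exp(-1.06) = 0.3465
1 + 0.3465 = 1.3465
1 / 1.3465 = 0.7427

0.7427


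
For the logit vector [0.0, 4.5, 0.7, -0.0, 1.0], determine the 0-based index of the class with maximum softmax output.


Softmax is a monotonic transformation, so it preserves the argmax.
We need to find the index of the maximum logit.
Index 0: 0.0
Index 1: 4.5
Index 2: 0.7
Index 3: -0.0
Index 4: 1.0
Maximum logit = 4.5 at index 1

1


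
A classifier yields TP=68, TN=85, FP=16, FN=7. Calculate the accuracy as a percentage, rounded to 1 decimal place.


Accuracy = (TP + TN) / (TP + TN + FP + FN) * 100
= (68 + 85) / (68 + 85 + 16 + 7)
= 153 / 176
= 0.8693
= 86.9%

86.9


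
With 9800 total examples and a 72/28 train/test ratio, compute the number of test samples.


Train samples = 9800 * 72% = 7056
Test samples = 9800 - 7056
= 2744

2744


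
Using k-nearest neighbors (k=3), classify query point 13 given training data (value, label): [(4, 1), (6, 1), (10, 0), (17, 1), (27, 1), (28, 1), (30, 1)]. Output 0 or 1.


Distances from query 13:
Point 10 (class 0): distance = 3
Point 17 (class 1): distance = 4
Point 6 (class 1): distance = 7
K=3 nearest neighbors: classes = [0, 1, 1]
Votes for class 1: 2 / 3
Majority vote => class 1

1


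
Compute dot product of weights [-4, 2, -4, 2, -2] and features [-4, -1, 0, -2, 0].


Element-wise products:
-4 * -4 = 16
2 * -1 = -2
-4 * 0 = 0
2 * -2 = -4
-2 * 0 = 0
Sum = 16 + -2 + 0 + -4 + 0
= 10

10


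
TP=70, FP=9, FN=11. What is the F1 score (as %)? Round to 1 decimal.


Precision = TP / (TP + FP) = 70 / 79 = 0.8861
Recall = TP / (TP + FN) = 70 / 81 = 0.8642
F1 = 2 * P * R / (P + R)
= 2 * 0.8861 * 0.8642 / (0.8861 + 0.8642)
= 1.5315 / 1.7503
= 0.875
As percentage: 87.5%

87.5


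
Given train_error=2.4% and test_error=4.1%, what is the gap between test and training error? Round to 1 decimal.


Generalization gap = test_error - train_error
= 4.1 - 2.4
= 1.7%
A small gap suggests good generalization.

1.7


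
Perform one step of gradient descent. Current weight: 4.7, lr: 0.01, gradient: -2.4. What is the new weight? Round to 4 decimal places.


w_new = w_old - lr * gradient
= 4.7 - 0.01 * -2.4
= 4.7 - (-0.024)
= 4.7240

4.7240


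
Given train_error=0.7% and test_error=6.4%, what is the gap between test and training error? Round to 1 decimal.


Generalization gap = test_error - train_error
= 6.4 - 0.7
= 5.7%
A moderate gap.

5.7


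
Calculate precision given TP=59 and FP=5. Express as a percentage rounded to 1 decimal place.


Precision = TP / (TP + FP) * 100
= 59 / (59 + 5)
= 59 / 64
= 0.9219
= 92.2%

92.2


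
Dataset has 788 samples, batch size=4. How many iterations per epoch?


Iterations per epoch = dataset_size / batch_size
= 788 / 4
= 197

197


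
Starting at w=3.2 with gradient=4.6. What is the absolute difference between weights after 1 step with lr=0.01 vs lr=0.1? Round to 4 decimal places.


With lr=0.01: w_new = 3.2 - 0.01 * 4.6 = 3.154
With lr=0.1: w_new = 3.2 - 0.1 * 4.6 = 2.74
Absolute difference = |3.154 - 2.74|
= 0.4140

0.4140


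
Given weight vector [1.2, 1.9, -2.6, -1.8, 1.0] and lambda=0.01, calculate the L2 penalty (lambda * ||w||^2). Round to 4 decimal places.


Squaring each weight:
1.2^2 = 1.44
1.9^2 = 3.61
(-2.6)^2 = 6.76
(-1.8)^2 = 3.24
1.0^2 = 1.0
Sum of squares = 16.05
Penalty = 0.01 * 16.05 = 0.1605

0.1605


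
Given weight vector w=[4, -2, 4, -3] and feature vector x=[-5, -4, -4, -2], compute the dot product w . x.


Element-wise products:
4 * -5 = -20
-2 * -4 = 8
4 * -4 = -16
-3 * -2 = 6
Sum = -20 + 8 + -16 + 6
= -22

-22


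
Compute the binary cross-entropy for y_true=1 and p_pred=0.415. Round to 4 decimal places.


For y=1: Loss = -log(p)
= -log(0.415)
= -(-0.8795)
= 0.8795

0.8795


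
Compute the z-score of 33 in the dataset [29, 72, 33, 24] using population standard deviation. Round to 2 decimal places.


Mean = (29 + 72 + 33 + 24) / 4 = 39.5
Variance = sum((x_i - mean)^2) / n = 362.25
Std = sqrt(362.25) = 19.0329
Z = (x - mean) / std
= (33 - 39.5) / 19.0329
= -6.5 / 19.0329
= -0.34

-0.34


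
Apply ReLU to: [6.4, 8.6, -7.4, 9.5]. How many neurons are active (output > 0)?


ReLU(x) = max(0, x) for each element:
ReLU(6.4) = 6.4
ReLU(8.6) = 8.6
ReLU(-7.4) = 0
ReLU(9.5) = 9.5
Active neurons (>0): 3

3


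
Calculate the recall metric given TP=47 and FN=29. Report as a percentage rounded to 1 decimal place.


Recall = TP / (TP + FN) * 100
= 47 / (47 + 29)
= 47 / 76
= 0.6184
= 61.8%

61.8


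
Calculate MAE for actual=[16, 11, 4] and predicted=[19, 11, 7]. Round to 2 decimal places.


Absolute errors: [3, 0, 3]
Sum of absolute errors = 6
MAE = 6 / 3 = 2.00

2.00


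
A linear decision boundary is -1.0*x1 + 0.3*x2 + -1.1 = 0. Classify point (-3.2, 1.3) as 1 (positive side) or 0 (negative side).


Compute -1.0 * -3.2 + 0.3 * 1.3 + -1.1
= 3.2 + 0.39 + -1.1
= 2.49
Since 2.49 >= 0, the point is on the positive side.

1


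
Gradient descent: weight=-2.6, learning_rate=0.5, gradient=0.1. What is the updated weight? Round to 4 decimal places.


w_new = w_old - lr * gradient
= -2.6 - 0.5 * 0.1
= -2.6 - (0.05)
= -2.6500

-2.6500


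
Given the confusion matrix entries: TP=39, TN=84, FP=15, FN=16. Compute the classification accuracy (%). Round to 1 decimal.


Accuracy = (TP + TN) / (TP + TN + FP + FN) * 100
= (39 + 84) / (39 + 84 + 15 + 16)
= 123 / 154
= 0.7987
= 79.9%

79.9


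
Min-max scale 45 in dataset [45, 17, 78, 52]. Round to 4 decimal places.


Min = 17, Max = 78
Range = 78 - 17 = 61
Scaled = (x - min) / (max - min)
= (45 - 17) / 61
= 28 / 61
= 0.4590

0.4590


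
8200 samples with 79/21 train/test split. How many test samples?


Train samples = 8200 * 79% = 6478
Test samples = 8200 - 6478
= 1722

1722


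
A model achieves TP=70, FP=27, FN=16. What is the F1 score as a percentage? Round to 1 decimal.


Precision = TP / (TP + FP) = 70 / 97 = 0.7216
Recall = TP / (TP + FN) = 70 / 86 = 0.814
F1 = 2 * P * R / (P + R)
= 2 * 0.7216 * 0.814 / (0.7216 + 0.814)
= 1.1748 / 1.5356
= 0.765
As percentage: 76.5%

76.5


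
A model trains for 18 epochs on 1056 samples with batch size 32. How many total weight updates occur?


Iterations per epoch = 1056 / 32 = 33
Total updates = iterations_per_epoch * epochs
= 33 * 18
= 594

594


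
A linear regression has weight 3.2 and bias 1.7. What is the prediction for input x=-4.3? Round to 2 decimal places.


y = 3.2 * -4.3 + (1.7)
= -13.76 + (1.7)
= -12.06

-12.06


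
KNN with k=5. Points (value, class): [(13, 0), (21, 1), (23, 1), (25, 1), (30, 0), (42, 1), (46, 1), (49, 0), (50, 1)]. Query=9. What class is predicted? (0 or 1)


Distances from query 9:
Point 13 (class 0): distance = 4
Point 21 (class 1): distance = 12
Point 23 (class 1): distance = 14
Point 25 (class 1): distance = 16
Point 30 (class 0): distance = 21
K=5 nearest neighbors: classes = [0, 1, 1, 1, 0]
Votes for class 1: 3 / 5
Majority vote => class 1

1


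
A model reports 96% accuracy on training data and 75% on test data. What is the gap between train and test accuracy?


Gap = train_accuracy - test_accuracy
= 96 - 75
= 21%
This large gap strongly indicates overfitting.

21


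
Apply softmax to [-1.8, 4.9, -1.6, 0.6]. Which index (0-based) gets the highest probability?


Softmax is a monotonic transformation, so it preserves the argmax.
We need to find the index of the maximum logit.
Index 0: -1.8
Index 1: 4.9
Index 2: -1.6
Index 3: 0.6
Maximum logit = 4.9 at index 1

1


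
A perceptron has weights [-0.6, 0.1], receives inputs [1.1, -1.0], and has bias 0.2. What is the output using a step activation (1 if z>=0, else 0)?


z = w . x + b
= -0.6*1.1 + 0.1*-1.0 + 0.2
= -0.66 + -0.1 + 0.2
= -0.76 + 0.2
= -0.56
Since z = -0.56 < 0, output = 0

0


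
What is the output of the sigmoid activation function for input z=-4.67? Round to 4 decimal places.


sigmoid(z) = 1 / (1 + exp(-z))
exp(-(-4.67)) = exp(4.67) = 106.6977
1 + 106.6977 = 107.6977
1 / 107.6977 = 0.0093

0.0093


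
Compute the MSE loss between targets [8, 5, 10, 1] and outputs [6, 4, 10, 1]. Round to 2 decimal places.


Differences: [2, 1, 0, 0]
Squared errors: [4, 1, 0, 0]
Sum of squared errors = 5
MSE = 5 / 4 = 1.25

1.25


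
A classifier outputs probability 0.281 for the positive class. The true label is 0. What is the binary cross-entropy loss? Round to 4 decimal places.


For y=0: Loss = -log(1-p)
= -log(1 - 0.281)
= -log(0.719)
= -(-0.3299)
= 0.3299

0.3299


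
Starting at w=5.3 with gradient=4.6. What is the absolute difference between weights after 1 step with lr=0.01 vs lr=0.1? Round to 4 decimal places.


With lr=0.01: w_new = 5.3 - 0.01 * 4.6 = 5.254
With lr=0.1: w_new = 5.3 - 0.1 * 4.6 = 4.84
Absolute difference = |5.254 - 4.84|
= 0.4140

0.4140


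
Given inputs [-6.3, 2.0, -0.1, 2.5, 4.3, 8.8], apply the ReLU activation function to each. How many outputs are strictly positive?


ReLU(x) = max(0, x) for each element:
ReLU(-6.3) = 0
ReLU(2.0) = 2.0
ReLU(-0.1) = 0
ReLU(2.5) = 2.5
ReLU(4.3) = 4.3
ReLU(8.8) = 8.8
Active neurons (>0): 4

4


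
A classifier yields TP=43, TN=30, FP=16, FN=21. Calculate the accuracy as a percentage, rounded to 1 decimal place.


Accuracy = (TP + TN) / (TP + TN + FP + FN) * 100
= (43 + 30) / (43 + 30 + 16 + 21)
= 73 / 110
= 0.6636
= 66.4%

66.4


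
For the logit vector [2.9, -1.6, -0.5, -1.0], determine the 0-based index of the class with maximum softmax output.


Softmax is a monotonic transformation, so it preserves the argmax.
We need to find the index of the maximum logit.
Index 0: 2.9
Index 1: -1.6
Index 2: -0.5
Index 3: -1.0
Maximum logit = 2.9 at index 0

0


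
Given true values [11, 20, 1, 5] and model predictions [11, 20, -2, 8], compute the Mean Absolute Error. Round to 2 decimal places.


Absolute errors: [0, 0, 3, 3]
Sum of absolute errors = 6
MAE = 6 / 4 = 1.50

1.50


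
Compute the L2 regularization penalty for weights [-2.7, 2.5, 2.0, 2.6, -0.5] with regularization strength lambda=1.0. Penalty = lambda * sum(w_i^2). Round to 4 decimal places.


Squaring each weight:
(-2.7)^2 = 7.29
2.5^2 = 6.25
2.0^2 = 4.0
2.6^2 = 6.76
(-0.5)^2 = 0.25
Sum of squares = 24.55
Penalty = 1.0 * 24.55 = 24.5500

24.5500


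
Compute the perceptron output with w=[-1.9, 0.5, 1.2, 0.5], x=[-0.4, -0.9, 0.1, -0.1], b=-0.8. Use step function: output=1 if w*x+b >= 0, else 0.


z = w . x + b
= -1.9*-0.4 + 0.5*-0.9 + 1.2*0.1 + 0.5*-0.1 + -0.8
= 0.76 + -0.45 + 0.12 + -0.05 + -0.8
= 0.38 + -0.8
= -0.42
Since z = -0.42 < 0, output = 0

0


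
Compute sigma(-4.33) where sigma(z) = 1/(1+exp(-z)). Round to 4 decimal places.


sigmoid(z) = 1 / (1 + exp(-z))
exp(-(-4.33)) = exp(4.33) = 75.9443
1 + 75.9443 = 76.9443
1 / 76.9443 = 0.0130

0.0130


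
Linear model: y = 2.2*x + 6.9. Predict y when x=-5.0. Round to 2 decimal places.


y = 2.2 * -5.0 + (6.9)
= -11.0 + (6.9)
= -4.10

-4.10


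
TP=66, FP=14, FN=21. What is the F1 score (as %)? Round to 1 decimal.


Precision = TP / (TP + FP) = 66 / 80 = 0.825
Recall = TP / (TP + FN) = 66 / 87 = 0.7586
F1 = 2 * P * R / (P + R)
= 2 * 0.825 * 0.7586 / (0.825 + 0.7586)
= 1.2517 / 1.5836
= 0.7904
As percentage: 79.0%

79.0


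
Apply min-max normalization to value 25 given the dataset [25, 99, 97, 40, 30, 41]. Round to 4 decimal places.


Min = 25, Max = 99
Range = 99 - 25 = 74
Scaled = (x - min) / (max - min)
= (25 - 25) / 74
= 0 / 74
= 0.0000

0.0000


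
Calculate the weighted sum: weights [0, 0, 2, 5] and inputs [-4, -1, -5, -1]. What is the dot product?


Element-wise products:
0 * -4 = 0
0 * -1 = 0
2 * -5 = -10
5 * -1 = -5
Sum = 0 + 0 + -10 + -5
= -15

-15


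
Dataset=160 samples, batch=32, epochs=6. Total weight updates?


Iterations per epoch = 160 / 32 = 5
Total updates = iterations_per_epoch * epochs
= 5 * 6
= 30

30


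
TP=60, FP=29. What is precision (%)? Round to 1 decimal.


Precision = TP / (TP + FP) * 100
= 60 / (60 + 29)
= 60 / 89
= 0.6742
= 67.4%

67.4


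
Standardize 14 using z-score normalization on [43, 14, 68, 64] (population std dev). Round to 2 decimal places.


Mean = (43 + 14 + 68 + 64) / 4 = 47.25
Variance = sum((x_i - mean)^2) / n = 458.6875
Std = sqrt(458.6875) = 21.417
Z = (x - mean) / std
= (14 - 47.25) / 21.417
= -33.25 / 21.417
= -1.55

-1.55


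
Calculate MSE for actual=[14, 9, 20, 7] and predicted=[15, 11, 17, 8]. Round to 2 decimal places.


Differences: [-1, -2, 3, -1]
Squared errors: [1, 4, 9, 1]
Sum of squared errors = 15
MSE = 15 / 4 = 3.75

3.75


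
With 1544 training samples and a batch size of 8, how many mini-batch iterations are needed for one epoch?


Iterations per epoch = dataset_size / batch_size
= 1544 / 8
= 193

193


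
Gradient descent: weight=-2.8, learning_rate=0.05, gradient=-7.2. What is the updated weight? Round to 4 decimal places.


w_new = w_old - lr * gradient
= -2.8 - 0.05 * -7.2
= -2.8 - (-0.36)
= -2.4400

-2.4400


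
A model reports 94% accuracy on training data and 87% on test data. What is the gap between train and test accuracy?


Gap = train_accuracy - test_accuracy
= 94 - 87
= 7%
This moderate gap may indicate mild overfitting.

7


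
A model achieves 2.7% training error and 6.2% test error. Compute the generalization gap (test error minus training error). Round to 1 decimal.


Generalization gap = test_error - train_error
= 6.2 - 2.7
= 3.5%
A moderate gap.

3.5


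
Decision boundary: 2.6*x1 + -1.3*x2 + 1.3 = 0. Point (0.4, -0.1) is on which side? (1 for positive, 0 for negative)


Compute 2.6 * 0.4 + -1.3 * -0.1 + 1.3
= 1.04 + 0.13 + 1.3
= 2.47
Since 2.47 >= 0, the point is on the positive side.

1


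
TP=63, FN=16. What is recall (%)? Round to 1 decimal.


Recall = TP / (TP + FN) * 100
= 63 / (63 + 16)
= 63 / 79
= 0.7975
= 79.7%

79.7


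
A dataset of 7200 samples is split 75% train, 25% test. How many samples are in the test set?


Train samples = 7200 * 75% = 5400
Test samples = 7200 - 5400
= 1800

1800


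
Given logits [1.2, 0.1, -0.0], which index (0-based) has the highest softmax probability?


Softmax is a monotonic transformation, so it preserves the argmax.
We need to find the index of the maximum logit.
Index 0: 1.2
Index 1: 0.1
Index 2: -0.0
Maximum logit = 1.2 at index 0

0


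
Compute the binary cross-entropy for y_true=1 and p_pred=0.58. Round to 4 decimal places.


For y=1: Loss = -log(p)
= -log(0.58)
= -(-0.5447)
= 0.5447

0.5447


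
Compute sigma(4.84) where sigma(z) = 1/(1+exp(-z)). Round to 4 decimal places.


sigmoid(z) = 1 / (1 + exp(-z))
exp(-(4.84)) = exp(-4.84) = 0.0079
1 + 0.0079 = 1.0079
1 / 1.0079 = 0.9922

0.9922


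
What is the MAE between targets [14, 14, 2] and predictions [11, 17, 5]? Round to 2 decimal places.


Absolute errors: [3, 3, 3]
Sum of absolute errors = 9
MAE = 9 / 3 = 3.00

3.00


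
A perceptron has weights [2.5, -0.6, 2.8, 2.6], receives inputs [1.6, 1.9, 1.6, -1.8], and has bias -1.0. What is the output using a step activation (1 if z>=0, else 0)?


z = w . x + b
= 2.5*1.6 + -0.6*1.9 + 2.8*1.6 + 2.6*-1.8 + -1.0
= 4.0 + -1.14 + 4.48 + -4.68 + -1.0
= 2.66 + -1.0
= 1.66
Since z = 1.66 >= 0, output = 1

1


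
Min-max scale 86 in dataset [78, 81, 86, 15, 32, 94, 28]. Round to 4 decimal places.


Min = 15, Max = 94
Range = 94 - 15 = 79
Scaled = (x - min) / (max - min)
= (86 - 15) / 79
= 71 / 79
= 0.8987

0.8987


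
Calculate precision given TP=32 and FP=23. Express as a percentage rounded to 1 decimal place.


Precision = TP / (TP + FP) * 100
= 32 / (32 + 23)
= 32 / 55
= 0.5818
= 58.2%

58.2


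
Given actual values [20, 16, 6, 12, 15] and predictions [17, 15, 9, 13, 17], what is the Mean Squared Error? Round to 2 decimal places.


Differences: [3, 1, -3, -1, -2]
Squared errors: [9, 1, 9, 1, 4]
Sum of squared errors = 24
MSE = 24 / 5 = 4.80

4.80


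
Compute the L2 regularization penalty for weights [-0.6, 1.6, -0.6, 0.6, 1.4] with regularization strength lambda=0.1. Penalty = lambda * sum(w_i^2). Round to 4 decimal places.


Squaring each weight:
(-0.6)^2 = 0.36
1.6^2 = 2.56
(-0.6)^2 = 0.36
0.6^2 = 0.36
1.4^2 = 1.96
Sum of squares = 5.6
Penalty = 0.1 * 5.6 = 0.5600

0.5600


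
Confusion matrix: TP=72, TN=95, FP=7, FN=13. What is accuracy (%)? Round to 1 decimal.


Accuracy = (TP + TN) / (TP + TN + FP + FN) * 100
= (72 + 95) / (72 + 95 + 7 + 13)
= 167 / 187
= 0.893
= 89.3%

89.3


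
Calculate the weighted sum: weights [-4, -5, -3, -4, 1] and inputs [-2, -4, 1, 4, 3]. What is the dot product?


Element-wise products:
-4 * -2 = 8
-5 * -4 = 20
-3 * 1 = -3
-4 * 4 = -16
1 * 3 = 3
Sum = 8 + 20 + -3 + -16 + 3
= 12

12


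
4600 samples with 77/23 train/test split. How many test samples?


Train samples = 4600 * 77% = 3542
Test samples = 4600 - 3542
= 1058

1058


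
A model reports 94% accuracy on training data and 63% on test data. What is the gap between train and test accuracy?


Gap = train_accuracy - test_accuracy
= 94 - 63
= 31%
This large gap strongly indicates overfitting.

31


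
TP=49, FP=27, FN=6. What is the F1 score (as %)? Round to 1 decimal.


Precision = TP / (TP + FP) = 49 / 76 = 0.6447
Recall = TP / (TP + FN) = 49 / 55 = 0.8909
F1 = 2 * P * R / (P + R)
= 2 * 0.6447 * 0.8909 / (0.6447 + 0.8909)
= 1.1488 / 1.5356
= 0.7481
As percentage: 74.8%

74.8


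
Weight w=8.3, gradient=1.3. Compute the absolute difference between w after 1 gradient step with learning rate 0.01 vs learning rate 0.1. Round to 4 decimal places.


With lr=0.01: w_new = 8.3 - 0.01 * 1.3 = 8.287
With lr=0.1: w_new = 8.3 - 0.1 * 1.3 = 8.17
Absolute difference = |8.287 - 8.17|
= 0.1170

0.1170


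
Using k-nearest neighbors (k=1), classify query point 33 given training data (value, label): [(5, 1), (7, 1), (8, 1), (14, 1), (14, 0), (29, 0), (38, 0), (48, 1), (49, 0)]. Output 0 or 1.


Distances from query 33:
Point 29 (class 0): distance = 4
K=1 nearest neighbors: classes = [0]
Votes for class 1: 0 / 1
Majority vote => class 0

0


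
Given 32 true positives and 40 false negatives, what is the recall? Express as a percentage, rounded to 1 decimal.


Recall = TP / (TP + FN) * 100
= 32 / (32 + 40)
= 32 / 72
= 0.4444
= 44.4%

44.4


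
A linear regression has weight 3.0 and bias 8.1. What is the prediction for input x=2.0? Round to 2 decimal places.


y = 3.0 * 2.0 + (8.1)
= 6.0 + (8.1)
= 14.10

14.10


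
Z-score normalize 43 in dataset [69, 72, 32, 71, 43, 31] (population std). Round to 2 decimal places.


Mean = (69 + 72 + 32 + 71 + 43 + 31) / 6 = 53.0
Variance = sum((x_i - mean)^2) / n = 327.6667
Std = sqrt(327.6667) = 18.1016
Z = (x - mean) / std
= (43 - 53.0) / 18.1016
= -10.0 / 18.1016
= -0.55

-0.55


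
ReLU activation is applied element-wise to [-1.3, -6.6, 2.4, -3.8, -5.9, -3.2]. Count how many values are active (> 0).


ReLU(x) = max(0, x) for each element:
ReLU(-1.3) = 0
ReLU(-6.6) = 0
ReLU(2.4) = 2.4
ReLU(-3.8) = 0
ReLU(-5.9) = 0
ReLU(-3.2) = 0
Active neurons (>0): 1

1


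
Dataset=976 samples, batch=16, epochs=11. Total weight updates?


Iterations per epoch = 976 / 16 = 61
Total updates = iterations_per_epoch * epochs
= 61 * 11
= 671

671


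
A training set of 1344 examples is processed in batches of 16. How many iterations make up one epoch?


Iterations per epoch = dataset_size / batch_size
= 1344 / 16
= 84

84


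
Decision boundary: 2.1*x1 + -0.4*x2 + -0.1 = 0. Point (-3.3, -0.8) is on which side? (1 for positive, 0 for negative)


Compute 2.1 * -3.3 + -0.4 * -0.8 + -0.1
= -6.93 + 0.32 + -0.1
= -6.71
Since -6.71 < 0, the point is on the negative side.

0


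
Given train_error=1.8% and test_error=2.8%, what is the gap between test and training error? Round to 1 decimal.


Generalization gap = test_error - train_error
= 2.8 - 1.8
= 1.0%
A small gap suggests good generalization.

1.0


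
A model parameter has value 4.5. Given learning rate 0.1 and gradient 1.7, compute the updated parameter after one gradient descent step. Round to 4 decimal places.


w_new = w_old - lr * gradient
= 4.5 - 0.1 * 1.7
= 4.5 - (0.17)
= 4.3300

4.3300


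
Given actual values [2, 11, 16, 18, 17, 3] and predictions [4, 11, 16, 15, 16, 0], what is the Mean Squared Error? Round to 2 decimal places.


Differences: [-2, 0, 0, 3, 1, 3]
Squared errors: [4, 0, 0, 9, 1, 9]
Sum of squared errors = 23
MSE = 23 / 6 = 3.83

3.83


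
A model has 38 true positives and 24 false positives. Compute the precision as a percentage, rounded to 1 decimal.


Precision = TP / (TP + FP) * 100
= 38 / (38 + 24)
= 38 / 62
= 0.6129
= 61.3%

61.3


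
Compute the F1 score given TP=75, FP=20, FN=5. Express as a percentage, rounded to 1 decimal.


Precision = TP / (TP + FP) = 75 / 95 = 0.7895
Recall = TP / (TP + FN) = 75 / 80 = 0.9375
F1 = 2 * P * R / (P + R)
= 2 * 0.7895 * 0.9375 / (0.7895 + 0.9375)
= 1.4803 / 1.727
= 0.8571
As percentage: 85.7%

85.7


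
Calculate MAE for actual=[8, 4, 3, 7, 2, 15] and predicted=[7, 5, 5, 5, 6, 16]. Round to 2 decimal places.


Absolute errors: [1, 1, 2, 2, 4, 1]
Sum of absolute errors = 11
MAE = 11 / 6 = 1.83

1.83


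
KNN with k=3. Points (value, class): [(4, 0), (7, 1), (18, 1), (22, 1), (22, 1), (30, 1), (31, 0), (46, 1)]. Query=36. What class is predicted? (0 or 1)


Distances from query 36:
Point 31 (class 0): distance = 5
Point 30 (class 1): distance = 6
Point 46 (class 1): distance = 10
K=3 nearest neighbors: classes = [0, 1, 1]
Votes for class 1: 2 / 3
Majority vote => class 1

1


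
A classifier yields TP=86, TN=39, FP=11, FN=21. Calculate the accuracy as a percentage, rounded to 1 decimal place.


Accuracy = (TP + TN) / (TP + TN + FP + FN) * 100
= (86 + 39) / (86 + 39 + 11 + 21)
= 125 / 157
= 0.7962
= 79.6%

79.6


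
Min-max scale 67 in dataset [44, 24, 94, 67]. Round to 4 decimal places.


Min = 24, Max = 94
Range = 94 - 24 = 70
Scaled = (x - min) / (max - min)
= (67 - 24) / 70
= 43 / 70
= 0.6143

0.6143


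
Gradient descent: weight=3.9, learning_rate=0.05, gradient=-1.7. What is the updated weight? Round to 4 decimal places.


w_new = w_old - lr * gradient
= 3.9 - 0.05 * -1.7
= 3.9 - (-0.085)
= 3.9850

3.9850


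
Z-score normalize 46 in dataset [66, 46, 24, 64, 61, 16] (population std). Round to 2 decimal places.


Mean = (66 + 46 + 24 + 64 + 61 + 16) / 6 = 46.1667
Variance = sum((x_i - mean)^2) / n = 388.8056
Std = sqrt(388.8056) = 19.7182
Z = (x - mean) / std
= (46 - 46.1667) / 19.7182
= -0.1667 / 19.7182
= -0.01

-0.01


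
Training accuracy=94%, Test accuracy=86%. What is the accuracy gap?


Gap = train_accuracy - test_accuracy
= 94 - 86
= 8%
This moderate gap may indicate mild overfitting.

8


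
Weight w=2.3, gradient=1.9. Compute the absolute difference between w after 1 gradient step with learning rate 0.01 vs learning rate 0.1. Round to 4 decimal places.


With lr=0.01: w_new = 2.3 - 0.01 * 1.9 = 2.281
With lr=0.1: w_new = 2.3 - 0.1 * 1.9 = 2.11
Absolute difference = |2.281 - 2.11|
= 0.1710

0.1710


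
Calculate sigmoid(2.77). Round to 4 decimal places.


sigmoid(z) = 1 / (1 + exp(-z))
exp(-(2.77)) = exp(-2.77) = 0.0627
1 + 0.0627 = 1.0627
1 / 1.0627 = 0.9410

0.9410


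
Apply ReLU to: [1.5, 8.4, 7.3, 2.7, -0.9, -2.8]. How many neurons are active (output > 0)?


ReLU(x) = max(0, x) for each element:
ReLU(1.5) = 1.5
ReLU(8.4) = 8.4
ReLU(7.3) = 7.3
ReLU(2.7) = 2.7
ReLU(-0.9) = 0
ReLU(-2.8) = 0
Active neurons (>0): 4

4


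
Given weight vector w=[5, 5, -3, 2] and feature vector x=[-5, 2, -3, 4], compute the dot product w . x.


Element-wise products:
5 * -5 = -25
5 * 2 = 10
-3 * -3 = 9
2 * 4 = 8
Sum = -25 + 10 + 9 + 8
= 2

2


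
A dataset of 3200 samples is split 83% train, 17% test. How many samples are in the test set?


Train samples = 3200 * 83% = 2656
Test samples = 3200 - 2656
= 544

544


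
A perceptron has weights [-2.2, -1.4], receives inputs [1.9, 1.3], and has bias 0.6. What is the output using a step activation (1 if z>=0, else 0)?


z = w . x + b
= -2.2*1.9 + -1.4*1.3 + 0.6
= -4.18 + -1.82 + 0.6
= -6.0 + 0.6
= -5.4
Since z = -5.4 < 0, output = 0

0


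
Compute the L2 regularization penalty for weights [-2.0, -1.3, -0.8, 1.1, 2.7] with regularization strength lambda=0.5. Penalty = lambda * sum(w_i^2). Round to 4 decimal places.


Squaring each weight:
(-2.0)^2 = 4.0
(-1.3)^2 = 1.69
(-0.8)^2 = 0.64
1.1^2 = 1.21
2.7^2 = 7.29
Sum of squares = 14.83
Penalty = 0.5 * 14.83 = 7.4150

7.4150


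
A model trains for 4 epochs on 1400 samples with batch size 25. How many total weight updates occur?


Iterations per epoch = 1400 / 25 = 56
Total updates = iterations_per_epoch * epochs
= 56 * 4
= 224

224


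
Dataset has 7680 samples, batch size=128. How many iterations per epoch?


Iterations per epoch = dataset_size / batch_size
= 7680 / 128
= 60

60


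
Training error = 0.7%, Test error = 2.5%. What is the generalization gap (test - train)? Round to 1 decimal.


Generalization gap = test_error - train_error
= 2.5 - 0.7
= 1.8%
A small gap suggests good generalization.

1.8


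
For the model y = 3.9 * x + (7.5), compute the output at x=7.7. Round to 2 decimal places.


y = 3.9 * 7.7 + (7.5)
= 30.03 + (7.5)
= 37.53

37.53


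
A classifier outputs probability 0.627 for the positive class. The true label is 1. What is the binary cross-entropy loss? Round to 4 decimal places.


For y=1: Loss = -log(p)
= -log(0.627)
= -(-0.4668)
= 0.4668

0.4668


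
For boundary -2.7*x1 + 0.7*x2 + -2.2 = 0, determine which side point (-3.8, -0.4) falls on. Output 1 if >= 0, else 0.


Compute -2.7 * -3.8 + 0.7 * -0.4 + -2.2
= 10.26 + -0.28 + -2.2
= 7.78
Since 7.78 >= 0, the point is on the positive side.

1


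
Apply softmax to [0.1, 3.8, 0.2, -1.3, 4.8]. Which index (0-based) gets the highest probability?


Softmax is a monotonic transformation, so it preserves the argmax.
We need to find the index of the maximum logit.
Index 0: 0.1
Index 1: 3.8
Index 2: 0.2
Index 3: -1.3
Index 4: 4.8
Maximum logit = 4.8 at index 4

4


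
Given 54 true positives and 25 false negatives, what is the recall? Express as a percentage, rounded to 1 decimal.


Recall = TP / (TP + FN) * 100
= 54 / (54 + 25)
= 54 / 79
= 0.6835
= 68.4%

68.4


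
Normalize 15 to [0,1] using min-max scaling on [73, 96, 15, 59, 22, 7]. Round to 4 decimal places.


Min = 7, Max = 96
Range = 96 - 7 = 89
Scaled = (x - min) / (max - min)
= (15 - 7) / 89
= 8 / 89
= 0.0899

0.0899


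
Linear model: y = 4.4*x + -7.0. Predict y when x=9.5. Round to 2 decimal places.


y = 4.4 * 9.5 + (-7.0)
= 41.8 + (-7.0)
= 34.80

34.80


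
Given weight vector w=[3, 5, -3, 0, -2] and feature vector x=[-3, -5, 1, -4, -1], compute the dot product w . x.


Element-wise products:
3 * -3 = -9
5 * -5 = -25
-3 * 1 = -3
0 * -4 = 0
-2 * -1 = 2
Sum = -9 + -25 + -3 + 0 + 2
= -35

-35


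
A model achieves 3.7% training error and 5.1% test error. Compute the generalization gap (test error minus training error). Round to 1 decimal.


Generalization gap = test_error - train_error
= 5.1 - 3.7
= 1.4%
A small gap suggests good generalization.

1.4


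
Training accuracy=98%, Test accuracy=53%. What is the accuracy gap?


Gap = train_accuracy - test_accuracy
= 98 - 53
= 45%
This large gap strongly indicates overfitting.

45


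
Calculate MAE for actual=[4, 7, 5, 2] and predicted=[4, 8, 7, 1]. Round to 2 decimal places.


Absolute errors: [0, 1, 2, 1]
Sum of absolute errors = 4
MAE = 4 / 4 = 1.00

1.00


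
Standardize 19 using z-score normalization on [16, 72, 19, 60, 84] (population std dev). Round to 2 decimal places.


Mean = (16 + 72 + 19 + 60 + 84) / 5 = 50.2
Variance = sum((x_i - mean)^2) / n = 771.36
Std = sqrt(771.36) = 27.7734
Z = (x - mean) / std
= (19 - 50.2) / 27.7734
= -31.2 / 27.7734
= -1.12

-1.12


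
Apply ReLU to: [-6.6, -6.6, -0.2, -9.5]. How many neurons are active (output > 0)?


ReLU(x) = max(0, x) for each element:
ReLU(-6.6) = 0
ReLU(-6.6) = 0
ReLU(-0.2) = 0
ReLU(-9.5) = 0
Active neurons (>0): 0

0


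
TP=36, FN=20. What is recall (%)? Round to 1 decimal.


Recall = TP / (TP + FN) * 100
= 36 / (36 + 20)
= 36 / 56
= 0.6429
= 64.3%

64.3


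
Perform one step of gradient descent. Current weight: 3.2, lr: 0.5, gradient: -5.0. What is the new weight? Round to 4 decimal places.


w_new = w_old - lr * gradient
= 3.2 - 0.5 * -5.0
= 3.2 - (-2.5)
= 5.7000

5.7000


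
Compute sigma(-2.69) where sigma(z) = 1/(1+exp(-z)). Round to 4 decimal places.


sigmoid(z) = 1 / (1 + exp(-z))
exp(-(-2.69)) = exp(2.69) = 14.7317
1 + 14.7317 = 15.7317
1 / 15.7317 = 0.0636

0.0636


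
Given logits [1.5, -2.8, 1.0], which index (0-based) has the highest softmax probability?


Softmax is a monotonic transformation, so it preserves the argmax.
We need to find the index of the maximum logit.
Index 0: 1.5
Index 1: -2.8
Index 2: 1.0
Maximum logit = 1.5 at index 0

0


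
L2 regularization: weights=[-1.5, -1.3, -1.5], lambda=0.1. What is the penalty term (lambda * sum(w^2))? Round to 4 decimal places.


Squaring each weight:
(-1.5)^2 = 2.25
(-1.3)^2 = 1.69
(-1.5)^2 = 2.25
Sum of squares = 6.19
Penalty = 0.1 * 6.19 = 0.6190

0.6190


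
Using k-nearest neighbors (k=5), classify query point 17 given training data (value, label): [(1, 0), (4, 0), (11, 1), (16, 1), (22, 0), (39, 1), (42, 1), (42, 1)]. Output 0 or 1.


Distances from query 17:
Point 16 (class 1): distance = 1
Point 22 (class 0): distance = 5
Point 11 (class 1): distance = 6
Point 4 (class 0): distance = 13
Point 1 (class 0): distance = 16
K=5 nearest neighbors: classes = [1, 0, 1, 0, 0]
Votes for class 1: 2 / 5
Majority vote => class 0

0


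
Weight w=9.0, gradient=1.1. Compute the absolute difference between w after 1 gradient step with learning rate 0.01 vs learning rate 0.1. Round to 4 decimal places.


With lr=0.01: w_new = 9.0 - 0.01 * 1.1 = 8.989
With lr=0.1: w_new = 9.0 - 0.1 * 1.1 = 8.89
Absolute difference = |8.989 - 8.89|
= 0.0990

0.0990


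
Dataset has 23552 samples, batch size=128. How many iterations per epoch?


Iterations per epoch = dataset_size / batch_size
= 23552 / 128
= 184

184


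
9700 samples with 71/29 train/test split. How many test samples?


Train samples = 9700 * 71% = 6887
Test samples = 9700 - 6887
= 2813

2813


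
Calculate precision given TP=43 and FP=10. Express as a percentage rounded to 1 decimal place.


Precision = TP / (TP + FP) * 100
= 43 / (43 + 10)
= 43 / 53
= 0.8113
= 81.1%

81.1


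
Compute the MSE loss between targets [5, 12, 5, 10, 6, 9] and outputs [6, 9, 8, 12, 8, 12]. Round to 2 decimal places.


Differences: [-1, 3, -3, -2, -2, -3]
Squared errors: [1, 9, 9, 4, 4, 9]
Sum of squared errors = 36
MSE = 36 / 6 = 6.00

6.00


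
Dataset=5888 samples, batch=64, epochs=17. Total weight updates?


Iterations per epoch = 5888 / 64 = 92
Total updates = iterations_per_epoch * epochs
= 92 * 17
= 1564

1564


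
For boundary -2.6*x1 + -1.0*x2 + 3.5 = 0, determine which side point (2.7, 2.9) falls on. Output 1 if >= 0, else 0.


Compute -2.6 * 2.7 + -1.0 * 2.9 + 3.5
= -7.02 + -2.9 + 3.5
= -6.42
Since -6.42 < 0, the point is on the negative side.

0


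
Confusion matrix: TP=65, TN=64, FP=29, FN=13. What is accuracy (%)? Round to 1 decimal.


Accuracy = (TP + TN) / (TP + TN + FP + FN) * 100
= (65 + 64) / (65 + 64 + 29 + 13)
= 129 / 171
= 0.7544
= 75.4%

75.4


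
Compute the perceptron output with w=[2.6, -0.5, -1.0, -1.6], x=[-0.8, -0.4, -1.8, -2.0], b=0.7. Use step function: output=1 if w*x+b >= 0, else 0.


z = w . x + b
= 2.6*-0.8 + -0.5*-0.4 + -1.0*-1.8 + -1.6*-2.0 + 0.7
= -2.08 + 0.2 + 1.8 + 3.2 + 0.7
= 3.12 + 0.7
= 3.82
Since z = 3.82 >= 0, output = 1

1


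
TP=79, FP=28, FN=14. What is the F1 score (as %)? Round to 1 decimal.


Precision = TP / (TP + FP) = 79 / 107 = 0.7383
Recall = TP / (TP + FN) = 79 / 93 = 0.8495
F1 = 2 * P * R / (P + R)
= 2 * 0.7383 * 0.8495 / (0.7383 + 0.8495)
= 1.2543 / 1.5878
= 0.79
As percentage: 79.0%

79.0


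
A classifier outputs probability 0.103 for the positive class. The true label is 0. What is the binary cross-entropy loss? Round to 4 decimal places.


For y=0: Loss = -log(1-p)
= -log(1 - 0.103)
= -log(0.897)
= -(-0.1087)
= 0.1087

0.1087


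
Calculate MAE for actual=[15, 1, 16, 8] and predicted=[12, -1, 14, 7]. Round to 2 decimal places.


Absolute errors: [3, 2, 2, 1]
Sum of absolute errors = 8
MAE = 8 / 4 = 2.00

2.00


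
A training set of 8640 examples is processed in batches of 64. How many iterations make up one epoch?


Iterations per epoch = dataset_size / batch_size
= 8640 / 64
= 135

135


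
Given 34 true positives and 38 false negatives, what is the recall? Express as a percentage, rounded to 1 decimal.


Recall = TP / (TP + FN) * 100
= 34 / (34 + 38)
= 34 / 72
= 0.4722
= 47.2%

47.2


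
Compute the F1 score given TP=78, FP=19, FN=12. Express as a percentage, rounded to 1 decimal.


Precision = TP / (TP + FP) = 78 / 97 = 0.8041
Recall = TP / (TP + FN) = 78 / 90 = 0.8667
F1 = 2 * P * R / (P + R)
= 2 * 0.8041 * 0.8667 / (0.8041 + 0.8667)
= 1.3938 / 1.6708
= 0.8342
As percentage: 83.4%

83.4


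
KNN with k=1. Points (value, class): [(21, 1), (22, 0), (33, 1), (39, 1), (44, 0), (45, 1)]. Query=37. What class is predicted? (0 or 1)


Distances from query 37:
Point 39 (class 1): distance = 2
K=1 nearest neighbors: classes = [1]
Votes for class 1: 1 / 1
Majority vote => class 1

1


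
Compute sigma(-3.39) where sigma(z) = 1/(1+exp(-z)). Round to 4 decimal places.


sigmoid(z) = 1 / (1 + exp(-z))
exp(-(-3.39)) = exp(3.39) = 29.666
1 + 29.666 = 30.666
1 / 30.666 = 0.0326

0.0326


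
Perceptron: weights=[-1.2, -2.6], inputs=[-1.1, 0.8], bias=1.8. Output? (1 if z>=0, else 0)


z = w . x + b
= -1.2*-1.1 + -2.6*0.8 + 1.8
= 1.32 + -2.08 + 1.8
= -0.76 + 1.8
= 1.04
Since z = 1.04 >= 0, output = 1

1


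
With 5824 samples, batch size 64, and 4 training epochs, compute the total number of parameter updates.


Iterations per epoch = 5824 / 64 = 91
Total updates = iterations_per_epoch * epochs
= 91 * 4
= 364

364


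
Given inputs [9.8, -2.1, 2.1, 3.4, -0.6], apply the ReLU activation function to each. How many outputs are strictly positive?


ReLU(x) = max(0, x) for each element:
ReLU(9.8) = 9.8
ReLU(-2.1) = 0
ReLU(2.1) = 2.1
ReLU(3.4) = 3.4
ReLU(-0.6) = 0
Active neurons (>0): 3

3


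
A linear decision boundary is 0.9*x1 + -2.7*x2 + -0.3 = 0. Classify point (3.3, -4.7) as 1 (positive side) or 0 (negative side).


Compute 0.9 * 3.3 + -2.7 * -4.7 + -0.3
= 2.97 + 12.69 + -0.3
= 15.36
Since 15.36 >= 0, the point is on the positive side.

1


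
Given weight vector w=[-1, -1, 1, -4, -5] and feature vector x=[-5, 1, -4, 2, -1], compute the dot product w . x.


Element-wise products:
-1 * -5 = 5
-1 * 1 = -1
1 * -4 = -4
-4 * 2 = -8
-5 * -1 = 5
Sum = 5 + -1 + -4 + -8 + 5
= -3

-3


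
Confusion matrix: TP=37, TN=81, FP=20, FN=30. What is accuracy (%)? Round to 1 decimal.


Accuracy = (TP + TN) / (TP + TN + FP + FN) * 100
= (37 + 81) / (37 + 81 + 20 + 30)
= 118 / 168
= 0.7024
= 70.2%

70.2


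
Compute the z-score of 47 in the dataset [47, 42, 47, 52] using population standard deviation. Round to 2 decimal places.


Mean = (47 + 42 + 47 + 52) / 4 = 47.0
Variance = sum((x_i - mean)^2) / n = 12.5
Std = sqrt(12.5) = 3.5355
Z = (x - mean) / std
= (47 - 47.0) / 3.5355
= 0.0 / 3.5355
= 0.00

0.00


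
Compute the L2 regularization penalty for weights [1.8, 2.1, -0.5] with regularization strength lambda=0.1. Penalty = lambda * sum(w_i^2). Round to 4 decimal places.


Squaring each weight:
1.8^2 = 3.24
2.1^2 = 4.41
(-0.5)^2 = 0.25
Sum of squares = 7.9
Penalty = 0.1 * 7.9 = 0.7900

0.7900


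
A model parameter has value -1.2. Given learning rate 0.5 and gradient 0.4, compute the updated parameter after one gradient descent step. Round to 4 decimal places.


w_new = w_old - lr * gradient
= -1.2 - 0.5 * 0.4
= -1.2 - (0.2)
= -1.4000

-1.4000


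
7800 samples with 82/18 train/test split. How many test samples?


Train samples = 7800 * 82% = 6396
Test samples = 7800 - 6396
= 1404

1404


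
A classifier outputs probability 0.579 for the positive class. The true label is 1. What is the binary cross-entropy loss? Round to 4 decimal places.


For y=1: Loss = -log(p)
= -log(0.579)
= -(-0.5465)
= 0.5465

0.5465


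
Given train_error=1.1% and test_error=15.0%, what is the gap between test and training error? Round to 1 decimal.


Generalization gap = test_error - train_error
= 15.0 - 1.1
= 13.9%
A large gap suggests overfitting.

13.9


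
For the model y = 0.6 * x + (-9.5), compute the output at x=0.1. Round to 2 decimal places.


y = 0.6 * 0.1 + (-9.5)
= 0.06 + (-9.5)
= -9.44

-9.44


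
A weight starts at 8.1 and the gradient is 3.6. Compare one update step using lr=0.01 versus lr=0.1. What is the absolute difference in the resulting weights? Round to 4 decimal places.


With lr=0.01: w_new = 8.1 - 0.01 * 3.6 = 8.064
With lr=0.1: w_new = 8.1 - 0.1 * 3.6 = 7.74
Absolute difference = |8.064 - 7.74|
= 0.3240

0.3240


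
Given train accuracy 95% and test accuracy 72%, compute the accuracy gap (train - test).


Gap = train_accuracy - test_accuracy
= 95 - 72
= 23%
This large gap strongly indicates overfitting.

23


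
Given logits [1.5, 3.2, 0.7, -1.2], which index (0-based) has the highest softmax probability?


Softmax is a monotonic transformation, so it preserves the argmax.
We need to find the index of the maximum logit.
Index 0: 1.5
Index 1: 3.2
Index 2: 0.7
Index 3: -1.2
Maximum logit = 3.2 at index 1

1


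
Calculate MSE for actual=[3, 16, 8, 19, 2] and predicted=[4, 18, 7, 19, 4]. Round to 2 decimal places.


Differences: [-1, -2, 1, 0, -2]
Squared errors: [1, 4, 1, 0, 4]
Sum of squared errors = 10
MSE = 10 / 5 = 2.00

2.00


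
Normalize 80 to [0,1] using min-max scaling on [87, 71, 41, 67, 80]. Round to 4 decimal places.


Min = 41, Max = 87
Range = 87 - 41 = 46
Scaled = (x - min) / (max - min)
= (80 - 41) / 46
= 39 / 46
= 0.8478

0.8478


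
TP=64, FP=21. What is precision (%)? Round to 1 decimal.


Precision = TP / (TP + FP) * 100
= 64 / (64 + 21)
= 64 / 85
= 0.7529
= 75.3%

75.3


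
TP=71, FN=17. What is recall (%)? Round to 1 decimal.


Recall = TP / (TP + FN) * 100
= 71 / (71 + 17)
= 71 / 88
= 0.8068
= 80.7%

80.7


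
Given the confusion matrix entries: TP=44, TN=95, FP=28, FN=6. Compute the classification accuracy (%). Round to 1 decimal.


Accuracy = (TP + TN) / (TP + TN + FP + FN) * 100
= (44 + 95) / (44 + 95 + 28 + 6)
= 139 / 173
= 0.8035
= 80.3%

80.3


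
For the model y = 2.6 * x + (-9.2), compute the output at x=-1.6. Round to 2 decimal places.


y = 2.6 * -1.6 + (-9.2)
= -4.16 + (-9.2)
= -13.36

-13.36


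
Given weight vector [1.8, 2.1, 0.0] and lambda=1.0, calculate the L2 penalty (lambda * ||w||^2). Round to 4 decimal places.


Squaring each weight:
1.8^2 = 3.24
2.1^2 = 4.41
0.0^2 = 0.0
Sum of squares = 7.65
Penalty = 1.0 * 7.65 = 7.6500

7.6500


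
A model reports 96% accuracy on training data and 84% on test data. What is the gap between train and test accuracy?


Gap = train_accuracy - test_accuracy
= 96 - 84
= 12%
This gap suggests the model is overfitting.

12


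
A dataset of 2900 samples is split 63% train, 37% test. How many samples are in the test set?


Train samples = 2900 * 63% = 1827
Test samples = 2900 - 1827
= 1073

1073


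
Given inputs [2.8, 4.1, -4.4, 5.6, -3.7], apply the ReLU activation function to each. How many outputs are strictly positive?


ReLU(x) = max(0, x) for each element:
ReLU(2.8) = 2.8
ReLU(4.1) = 4.1
ReLU(-4.4) = 0
ReLU(5.6) = 5.6
ReLU(-3.7) = 0
Active neurons (>0): 3

3
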